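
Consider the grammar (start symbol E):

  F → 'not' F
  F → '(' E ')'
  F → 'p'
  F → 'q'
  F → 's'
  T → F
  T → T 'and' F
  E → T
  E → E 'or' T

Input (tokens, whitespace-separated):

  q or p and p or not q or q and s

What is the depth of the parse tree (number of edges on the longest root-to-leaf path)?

6

[E [E [E [E [T [F q]]] or [T [T [F p]] and [F p]]] or [T [F not [F q]]]] or [T [T [F q]] and [F s]]]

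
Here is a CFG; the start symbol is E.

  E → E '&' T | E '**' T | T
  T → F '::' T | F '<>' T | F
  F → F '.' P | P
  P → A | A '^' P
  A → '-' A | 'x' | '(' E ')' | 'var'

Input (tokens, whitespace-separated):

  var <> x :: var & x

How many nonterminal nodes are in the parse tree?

[E [E [T [F [P [A var]]] <> [T [F [P [A x]]] :: [T [F [P [A var]]]]]]] & [T [F [P [A x]]]]]

18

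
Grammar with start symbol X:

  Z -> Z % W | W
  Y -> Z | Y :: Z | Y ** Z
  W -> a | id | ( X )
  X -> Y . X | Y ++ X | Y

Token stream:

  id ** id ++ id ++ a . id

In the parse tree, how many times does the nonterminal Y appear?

5

[X [Y [Y [Z [W id]]] ** [Z [W id]]] ++ [X [Y [Z [W id]]] ++ [X [Y [Z [W a]]] . [X [Y [Z [W id]]]]]]]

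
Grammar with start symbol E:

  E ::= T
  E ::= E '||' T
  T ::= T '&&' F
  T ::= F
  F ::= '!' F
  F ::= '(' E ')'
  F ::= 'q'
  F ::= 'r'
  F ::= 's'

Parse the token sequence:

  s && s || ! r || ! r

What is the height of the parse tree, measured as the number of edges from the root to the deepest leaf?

6

[E [E [E [T [T [F s]] && [F s]]] || [T [F ! [F r]]]] || [T [F ! [F r]]]]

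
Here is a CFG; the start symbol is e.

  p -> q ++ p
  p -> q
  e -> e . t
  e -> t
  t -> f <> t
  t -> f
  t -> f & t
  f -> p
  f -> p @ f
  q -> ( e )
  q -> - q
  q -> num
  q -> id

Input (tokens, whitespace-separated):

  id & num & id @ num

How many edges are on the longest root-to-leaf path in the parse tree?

8

[e [t [f [p [q id]]] & [t [f [p [q num]]] & [t [f [p [q id]] @ [f [p [q num]]]]]]]]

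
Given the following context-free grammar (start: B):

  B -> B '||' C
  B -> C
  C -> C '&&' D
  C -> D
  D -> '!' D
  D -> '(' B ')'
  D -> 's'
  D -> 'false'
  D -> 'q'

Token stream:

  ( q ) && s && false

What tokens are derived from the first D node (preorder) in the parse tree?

( q )

[B [C [C [C [D ( [B [C [D q]]] )]] && [D s]] && [D false]]]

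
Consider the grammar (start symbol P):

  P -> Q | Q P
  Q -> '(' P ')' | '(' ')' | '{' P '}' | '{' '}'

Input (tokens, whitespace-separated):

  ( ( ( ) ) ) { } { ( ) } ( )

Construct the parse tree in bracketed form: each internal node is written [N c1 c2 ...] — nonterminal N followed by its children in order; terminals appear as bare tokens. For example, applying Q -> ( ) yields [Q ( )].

[P [Q ( [P [Q ( [P [Q ( )]] )]] )] [P [Q { }] [P [Q { [P [Q ( )]] }] [P [Q ( )]]]]]

P
Q P
( P ) P
( Q ) P
( ( P ) ) P
( ( Q ) ) P
( ( ( ) ) ) P
( ( ( ) ) ) Q P
( ( ( ) ) ) { } P
( ( ( ) ) ) { } Q P
( ( ( ) ) ) { } { P } P
( ( ( ) ) ) { } { Q } P
( ( ( ) ) ) { } { ( ) } P
( ( ( ) ) ) { } { ( ) } Q
( ( ( ) ) ) { } { ( ) } ( )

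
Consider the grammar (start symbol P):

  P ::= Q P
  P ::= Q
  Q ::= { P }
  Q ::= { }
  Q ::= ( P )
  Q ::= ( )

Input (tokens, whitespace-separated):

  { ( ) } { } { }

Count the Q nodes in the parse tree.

4

[P [Q { [P [Q ( )]] }] [P [Q { }] [P [Q { }]]]]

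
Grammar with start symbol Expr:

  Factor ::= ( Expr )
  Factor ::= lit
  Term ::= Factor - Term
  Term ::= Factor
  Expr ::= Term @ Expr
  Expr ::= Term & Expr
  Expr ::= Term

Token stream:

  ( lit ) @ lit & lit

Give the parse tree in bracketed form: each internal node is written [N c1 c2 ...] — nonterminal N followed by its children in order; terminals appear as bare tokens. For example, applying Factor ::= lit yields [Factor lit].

Expr
Term @ Expr
Factor @ Expr
( Expr ) @ Expr
( Term ) @ Expr
( Factor ) @ Expr
( lit ) @ Expr
( lit ) @ Term & Expr
( lit ) @ Factor & Expr
( lit ) @ lit & Expr
( lit ) @ lit & Term
( lit ) @ lit & Factor
( lit ) @ lit & lit

[Expr [Term [Factor ( [Expr [Term [Factor lit]]] )]] @ [Expr [Term [Factor lit]] & [Expr [Term [Factor lit]]]]]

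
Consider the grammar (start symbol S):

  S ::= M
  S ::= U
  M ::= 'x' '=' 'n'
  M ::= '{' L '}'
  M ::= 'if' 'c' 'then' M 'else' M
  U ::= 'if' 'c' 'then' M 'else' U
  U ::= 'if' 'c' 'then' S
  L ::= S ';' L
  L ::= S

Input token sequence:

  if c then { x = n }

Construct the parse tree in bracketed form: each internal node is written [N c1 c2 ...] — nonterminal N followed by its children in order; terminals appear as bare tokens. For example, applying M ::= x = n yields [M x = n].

S
U
if c then S
if c then M
if c then { L }
if c then { S }
if c then { M }
if c then { x = n }

[S [U if c then [S [M { [L [S [M x = n]]] }]]]]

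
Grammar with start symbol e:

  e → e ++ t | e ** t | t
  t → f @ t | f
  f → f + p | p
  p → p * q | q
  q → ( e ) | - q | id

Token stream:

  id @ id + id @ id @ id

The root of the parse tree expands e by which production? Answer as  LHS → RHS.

[e [t [f [p [q id]]] @ [t [f [f [p [q id]]] + [p [q id]]] @ [t [f [p [q id]]] @ [t [f [p [q id]]]]]]]]

e → t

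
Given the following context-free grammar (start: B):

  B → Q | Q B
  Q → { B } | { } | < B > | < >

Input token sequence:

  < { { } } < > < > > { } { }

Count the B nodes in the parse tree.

[B [Q < [B [Q { [B [Q { }]] }] [B [Q < >] [B [Q < >]]]] >] [B [Q { }] [B [Q { }]]]]

7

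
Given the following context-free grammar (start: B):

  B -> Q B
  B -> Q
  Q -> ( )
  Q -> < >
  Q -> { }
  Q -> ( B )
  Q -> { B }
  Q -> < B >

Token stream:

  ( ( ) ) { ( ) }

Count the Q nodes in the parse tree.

[B [Q ( [B [Q ( )]] )] [B [Q { [B [Q ( )]] }]]]

4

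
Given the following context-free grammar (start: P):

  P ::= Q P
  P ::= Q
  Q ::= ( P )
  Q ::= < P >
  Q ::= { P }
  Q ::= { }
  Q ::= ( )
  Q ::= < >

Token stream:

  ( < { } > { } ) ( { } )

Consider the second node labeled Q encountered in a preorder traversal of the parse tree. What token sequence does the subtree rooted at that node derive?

< { } >

[P [Q ( [P [Q < [P [Q { }]] >] [P [Q { }]]] )] [P [Q ( [P [Q { }]] )]]]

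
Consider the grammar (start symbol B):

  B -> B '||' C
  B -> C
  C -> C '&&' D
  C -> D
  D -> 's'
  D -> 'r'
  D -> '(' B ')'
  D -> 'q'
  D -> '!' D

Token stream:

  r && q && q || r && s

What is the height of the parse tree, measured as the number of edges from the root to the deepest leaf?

6

[B [B [C [C [C [D r]] && [D q]] && [D q]]] || [C [C [D r]] && [D s]]]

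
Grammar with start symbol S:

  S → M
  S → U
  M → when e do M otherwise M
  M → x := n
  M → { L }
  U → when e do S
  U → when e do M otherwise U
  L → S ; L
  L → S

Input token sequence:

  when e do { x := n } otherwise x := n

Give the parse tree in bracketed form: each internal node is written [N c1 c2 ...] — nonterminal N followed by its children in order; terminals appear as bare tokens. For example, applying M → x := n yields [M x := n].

[S [M when e do [M { [L [S [M x := n]]] }] otherwise [M x := n]]]

S
M
when e do M otherwise M
when e do { L } otherwise M
when e do { S } otherwise M
when e do { M } otherwise M
when e do { x := n } otherwise M
when e do { x := n } otherwise x := n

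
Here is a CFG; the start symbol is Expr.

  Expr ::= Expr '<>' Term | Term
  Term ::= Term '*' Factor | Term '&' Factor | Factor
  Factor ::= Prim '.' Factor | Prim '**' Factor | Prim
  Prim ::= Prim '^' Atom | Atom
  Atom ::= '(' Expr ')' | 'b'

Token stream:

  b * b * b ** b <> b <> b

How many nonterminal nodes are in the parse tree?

[Expr [Expr [Expr [Term [Term [Term [Factor [Prim [Atom b]]]] * [Factor [Prim [Atom b]]]] * [Factor [Prim [Atom b]] ** [Factor [Prim [Atom b]]]]]] <> [Term [Factor [Prim [Atom b]]]]] <> [Term [Factor [Prim [Atom b]]]]]

26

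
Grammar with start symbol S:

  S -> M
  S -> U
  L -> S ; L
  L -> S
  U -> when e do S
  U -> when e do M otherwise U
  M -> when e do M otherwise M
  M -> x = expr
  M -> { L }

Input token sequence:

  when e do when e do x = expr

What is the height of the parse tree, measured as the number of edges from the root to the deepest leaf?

6

[S [U when e do [S [U when e do [S [M x = expr]]]]]]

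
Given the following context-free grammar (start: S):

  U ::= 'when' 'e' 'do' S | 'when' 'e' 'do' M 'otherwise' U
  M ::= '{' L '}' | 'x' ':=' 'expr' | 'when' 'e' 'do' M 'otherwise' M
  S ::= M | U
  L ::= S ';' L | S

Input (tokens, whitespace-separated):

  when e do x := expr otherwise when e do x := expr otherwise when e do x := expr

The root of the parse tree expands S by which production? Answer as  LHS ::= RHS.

[S [U when e do [M x := expr] otherwise [U when e do [M x := expr] otherwise [U when e do [S [M x := expr]]]]]]

S ::= U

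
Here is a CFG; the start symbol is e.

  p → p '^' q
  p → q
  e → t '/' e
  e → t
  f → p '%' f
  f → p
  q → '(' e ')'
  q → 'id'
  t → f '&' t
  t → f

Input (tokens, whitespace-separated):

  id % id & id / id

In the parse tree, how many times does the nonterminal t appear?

[e [t [f [p [q id]] % [f [p [q id]]]] & [t [f [p [q id]]]]] / [e [t [f [p [q id]]]]]]

3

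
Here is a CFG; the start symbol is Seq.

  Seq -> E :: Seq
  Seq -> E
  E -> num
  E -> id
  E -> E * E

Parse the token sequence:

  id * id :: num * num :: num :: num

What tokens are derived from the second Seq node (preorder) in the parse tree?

num * num :: num :: num

[Seq [E [E id] * [E id]] :: [Seq [E [E num] * [E num]] :: [Seq [E num] :: [Seq [E num]]]]]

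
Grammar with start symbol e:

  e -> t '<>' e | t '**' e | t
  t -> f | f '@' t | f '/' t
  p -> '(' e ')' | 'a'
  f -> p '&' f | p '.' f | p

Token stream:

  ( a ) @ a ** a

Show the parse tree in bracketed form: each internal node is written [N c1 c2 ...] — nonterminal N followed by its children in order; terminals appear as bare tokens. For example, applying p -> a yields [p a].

e
t ** e
f @ t ** e
p @ t ** e
( e ) @ t ** e
( t ) @ t ** e
( f ) @ t ** e
( p ) @ t ** e
( a ) @ t ** e
( a ) @ f ** e
( a ) @ p ** e
( a ) @ a ** e
( a ) @ a ** t
( a ) @ a ** f
( a ) @ a ** p
( a ) @ a ** a

[e [t [f [p ( [e [t [f [p a]]]] )]] @ [t [f [p a]]]] ** [e [t [f [p a]]]]]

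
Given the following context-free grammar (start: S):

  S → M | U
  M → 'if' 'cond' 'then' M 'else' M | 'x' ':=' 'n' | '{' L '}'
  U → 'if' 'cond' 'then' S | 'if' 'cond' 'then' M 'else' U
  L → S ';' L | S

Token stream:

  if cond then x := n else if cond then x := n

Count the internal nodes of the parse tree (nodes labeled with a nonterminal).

[S [U if cond then [M x := n] else [U if cond then [S [M x := n]]]]]

6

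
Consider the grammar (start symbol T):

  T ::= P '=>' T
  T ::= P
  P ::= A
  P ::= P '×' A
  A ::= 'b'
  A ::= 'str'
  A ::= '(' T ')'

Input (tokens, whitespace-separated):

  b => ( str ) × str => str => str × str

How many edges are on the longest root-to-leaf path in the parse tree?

[T [P [A b]] => [T [P [P [A ( [T [P [A str]]] )]] × [A str]] => [T [P [A str]] => [T [P [P [A str]] × [A str]]]]]]

8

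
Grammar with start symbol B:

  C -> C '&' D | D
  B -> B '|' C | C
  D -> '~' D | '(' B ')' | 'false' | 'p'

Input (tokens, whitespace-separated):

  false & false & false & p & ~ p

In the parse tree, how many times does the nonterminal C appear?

5

[B [C [C [C [C [C [D false]] & [D false]] & [D false]] & [D p]] & [D ~ [D p]]]]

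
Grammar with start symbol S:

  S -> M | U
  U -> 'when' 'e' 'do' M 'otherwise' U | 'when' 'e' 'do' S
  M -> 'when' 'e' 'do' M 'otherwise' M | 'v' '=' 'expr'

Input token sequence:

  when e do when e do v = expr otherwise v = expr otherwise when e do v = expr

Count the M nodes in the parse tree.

4

[S [U when e do [M when e do [M v = expr] otherwise [M v = expr]] otherwise [U when e do [S [M v = expr]]]]]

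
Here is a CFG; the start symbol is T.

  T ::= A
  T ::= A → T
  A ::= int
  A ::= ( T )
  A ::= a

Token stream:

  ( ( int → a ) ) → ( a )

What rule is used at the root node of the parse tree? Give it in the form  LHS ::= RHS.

[T [A ( [T [A ( [T [A int] → [T [A a]]] )]] )] → [T [A ( [T [A a]] )]]]

T ::= A → T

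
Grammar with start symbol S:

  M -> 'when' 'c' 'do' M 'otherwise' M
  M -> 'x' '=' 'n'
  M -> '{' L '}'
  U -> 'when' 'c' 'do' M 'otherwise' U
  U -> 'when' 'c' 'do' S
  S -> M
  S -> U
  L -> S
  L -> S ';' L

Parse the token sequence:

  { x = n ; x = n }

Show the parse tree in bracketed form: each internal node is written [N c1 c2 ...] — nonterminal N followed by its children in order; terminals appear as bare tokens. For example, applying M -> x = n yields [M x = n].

S
M
{ L }
{ S ; L }
{ M ; L }
{ x = n ; L }
{ x = n ; S }
{ x = n ; M }
{ x = n ; x = n }

[S [M { [L [S [M x = n]] ; [L [S [M x = n]]]] }]]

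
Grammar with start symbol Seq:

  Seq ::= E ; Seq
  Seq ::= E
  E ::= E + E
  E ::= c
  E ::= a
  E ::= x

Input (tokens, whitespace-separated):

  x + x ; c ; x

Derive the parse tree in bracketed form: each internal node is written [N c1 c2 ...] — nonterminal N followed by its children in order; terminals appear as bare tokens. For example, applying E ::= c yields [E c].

[Seq [E [E x] + [E x]] ; [Seq [E c] ; [Seq [E x]]]]

Seq
E ; Seq
E + E ; Seq
x + E ; Seq
x + x ; Seq
x + x ; E ; Seq
x + x ; c ; Seq
x + x ; c ; E
x + x ; c ; x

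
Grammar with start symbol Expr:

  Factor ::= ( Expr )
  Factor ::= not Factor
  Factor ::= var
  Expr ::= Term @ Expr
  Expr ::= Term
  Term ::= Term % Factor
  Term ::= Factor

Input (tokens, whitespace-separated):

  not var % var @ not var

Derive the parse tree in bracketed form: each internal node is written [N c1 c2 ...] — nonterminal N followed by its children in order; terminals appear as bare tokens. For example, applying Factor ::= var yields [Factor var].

Expr
Term @ Expr
Term % Factor @ Expr
Factor % Factor @ Expr
not Factor % Factor @ Expr
not var % Factor @ Expr
not var % var @ Expr
not var % var @ Term
not var % var @ Factor
not var % var @ not Factor
not var % var @ not var

[Expr [Term [Term [Factor not [Factor var]]] % [Factor var]] @ [Expr [Term [Factor not [Factor var]]]]]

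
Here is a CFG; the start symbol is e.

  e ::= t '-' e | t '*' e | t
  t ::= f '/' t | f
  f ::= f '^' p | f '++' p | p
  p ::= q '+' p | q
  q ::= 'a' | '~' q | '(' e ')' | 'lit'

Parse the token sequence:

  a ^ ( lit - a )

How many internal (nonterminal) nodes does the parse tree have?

18

[e [t [f [f [p [q a]]] ^ [p [q ( [e [t [f [p [q lit]]]] - [e [t [f [p [q a]]]]]] )]]]]]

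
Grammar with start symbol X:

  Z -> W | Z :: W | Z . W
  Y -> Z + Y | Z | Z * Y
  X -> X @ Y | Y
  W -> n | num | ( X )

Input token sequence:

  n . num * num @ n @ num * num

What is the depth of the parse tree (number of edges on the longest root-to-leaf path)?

7

[X [X [X [Y [Z [Z [W n]] . [W num]] * [Y [Z [W num]]]]] @ [Y [Z [W n]]]] @ [Y [Z [W num]] * [Y [Z [W num]]]]]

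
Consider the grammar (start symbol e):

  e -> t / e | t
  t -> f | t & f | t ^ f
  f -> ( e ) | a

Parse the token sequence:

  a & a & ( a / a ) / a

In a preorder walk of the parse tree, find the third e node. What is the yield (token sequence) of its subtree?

[e [t [t [t [f a]] & [f a]] & [f ( [e [t [f a]] / [e [t [f a]]]] )]] / [e [t [f a]]]]

a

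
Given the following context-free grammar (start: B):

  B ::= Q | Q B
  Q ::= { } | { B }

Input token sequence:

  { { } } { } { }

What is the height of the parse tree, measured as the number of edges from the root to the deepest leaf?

[B [Q { [B [Q { }]] }] [B [Q { }] [B [Q { }]]]]

4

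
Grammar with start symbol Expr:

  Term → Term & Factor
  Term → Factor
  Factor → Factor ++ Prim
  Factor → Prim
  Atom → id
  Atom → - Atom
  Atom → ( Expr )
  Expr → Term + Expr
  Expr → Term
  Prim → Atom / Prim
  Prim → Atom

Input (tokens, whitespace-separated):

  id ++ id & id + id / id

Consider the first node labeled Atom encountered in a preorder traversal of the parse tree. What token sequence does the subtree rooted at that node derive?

[Expr [Term [Term [Factor [Factor [Prim [Atom id]]] ++ [Prim [Atom id]]]] & [Factor [Prim [Atom id]]]] + [Expr [Term [Factor [Prim [Atom id] / [Prim [Atom id]]]]]]]

id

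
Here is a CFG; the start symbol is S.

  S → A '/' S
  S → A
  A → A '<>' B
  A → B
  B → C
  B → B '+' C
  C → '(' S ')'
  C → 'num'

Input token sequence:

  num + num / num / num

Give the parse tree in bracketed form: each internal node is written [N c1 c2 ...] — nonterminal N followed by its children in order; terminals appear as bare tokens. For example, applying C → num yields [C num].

[S [A [B [B [C num]] + [C num]]] / [S [A [B [C num]]] / [S [A [B [C num]]]]]]

S
A / S
B / S
B + C / S
C + C / S
num + C / S
num + num / S
num + num / A / S
num + num / B / S
num + num / C / S
num + num / num / S
num + num / num / A
num + num / num / B
num + num / num / C
num + num / num / num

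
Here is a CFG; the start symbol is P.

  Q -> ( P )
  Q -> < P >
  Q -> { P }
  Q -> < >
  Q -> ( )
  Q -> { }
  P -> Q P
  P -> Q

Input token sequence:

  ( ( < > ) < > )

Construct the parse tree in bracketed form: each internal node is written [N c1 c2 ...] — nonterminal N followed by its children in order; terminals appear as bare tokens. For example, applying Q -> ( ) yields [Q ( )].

P
Q
( P )
( Q P )
( ( P ) P )
( ( Q ) P )
( ( < > ) P )
( ( < > ) Q )
( ( < > ) < > )

[P [Q ( [P [Q ( [P [Q < >]] )] [P [Q < >]]] )]]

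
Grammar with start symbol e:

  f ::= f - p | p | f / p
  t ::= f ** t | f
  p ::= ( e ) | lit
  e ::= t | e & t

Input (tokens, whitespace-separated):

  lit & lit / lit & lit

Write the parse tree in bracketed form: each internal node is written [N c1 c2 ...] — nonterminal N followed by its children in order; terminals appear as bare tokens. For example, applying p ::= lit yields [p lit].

[e [e [e [t [f [p lit]]]] & [t [f [f [p lit]] / [p lit]]]] & [t [f [p lit]]]]

e
e & t
e & t & t
t & t & t
f & t & t
p & t & t
lit & t & t
lit & f & t
lit & f / p & t
lit & p / p & t
lit & lit / p & t
lit & lit / lit & t
lit & lit / lit & f
lit & lit / lit & p
lit & lit / lit & lit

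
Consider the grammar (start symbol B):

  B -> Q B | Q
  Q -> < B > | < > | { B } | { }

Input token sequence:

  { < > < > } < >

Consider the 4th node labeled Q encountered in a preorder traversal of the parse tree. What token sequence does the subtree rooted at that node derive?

< >

[B [Q { [B [Q < >] [B [Q < >]]] }] [B [Q < >]]]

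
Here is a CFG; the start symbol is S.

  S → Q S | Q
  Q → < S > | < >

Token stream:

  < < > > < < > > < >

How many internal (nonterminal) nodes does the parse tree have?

10

[S [Q < [S [Q < >]] >] [S [Q < [S [Q < >]] >] [S [Q < >]]]]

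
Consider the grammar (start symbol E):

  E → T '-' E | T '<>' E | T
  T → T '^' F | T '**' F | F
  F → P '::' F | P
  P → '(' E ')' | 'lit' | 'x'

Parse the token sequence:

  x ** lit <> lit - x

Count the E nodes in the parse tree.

[E [T [T [F [P x]]] ** [F [P lit]]] <> [E [T [F [P lit]]] - [E [T [F [P x]]]]]]

3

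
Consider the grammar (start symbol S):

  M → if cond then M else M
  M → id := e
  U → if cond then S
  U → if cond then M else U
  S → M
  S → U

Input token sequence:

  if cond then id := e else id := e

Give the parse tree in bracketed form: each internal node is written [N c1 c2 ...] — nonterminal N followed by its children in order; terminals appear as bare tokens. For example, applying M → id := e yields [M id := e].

[S [M if cond then [M id := e] else [M id := e]]]

S
M
if cond then M else M
if cond then id := e else M
if cond then id := e else id := e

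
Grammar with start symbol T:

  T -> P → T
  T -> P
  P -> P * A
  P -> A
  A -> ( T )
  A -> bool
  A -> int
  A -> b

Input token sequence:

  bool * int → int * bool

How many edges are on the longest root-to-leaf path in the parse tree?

5

[T [P [P [A bool]] * [A int]] → [T [P [P [A int]] * [A bool]]]]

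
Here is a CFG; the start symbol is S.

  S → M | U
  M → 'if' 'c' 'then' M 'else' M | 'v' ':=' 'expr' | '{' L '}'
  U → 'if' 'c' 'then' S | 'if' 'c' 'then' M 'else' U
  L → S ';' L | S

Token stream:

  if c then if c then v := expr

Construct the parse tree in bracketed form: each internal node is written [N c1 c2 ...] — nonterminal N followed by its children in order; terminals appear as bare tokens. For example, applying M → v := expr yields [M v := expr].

S
U
if c then S
if c then U
if c then if c then S
if c then if c then M
if c then if c then v := expr

[S [U if c then [S [U if c then [S [M v := expr]]]]]]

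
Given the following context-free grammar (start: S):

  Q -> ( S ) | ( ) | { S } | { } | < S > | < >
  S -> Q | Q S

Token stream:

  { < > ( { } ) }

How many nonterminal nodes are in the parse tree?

8

[S [Q { [S [Q < >] [S [Q ( [S [Q { }]] )]]] }]]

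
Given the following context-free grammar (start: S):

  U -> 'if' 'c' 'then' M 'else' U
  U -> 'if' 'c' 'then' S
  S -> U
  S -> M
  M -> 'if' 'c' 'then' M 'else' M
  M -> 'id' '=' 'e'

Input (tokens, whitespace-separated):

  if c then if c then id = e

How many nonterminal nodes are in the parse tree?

6

[S [U if c then [S [U if c then [S [M id = e]]]]]]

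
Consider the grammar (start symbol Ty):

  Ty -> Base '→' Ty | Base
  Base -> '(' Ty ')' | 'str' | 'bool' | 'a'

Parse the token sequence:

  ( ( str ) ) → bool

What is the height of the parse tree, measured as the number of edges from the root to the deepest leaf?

[Ty [Base ( [Ty [Base ( [Ty [Base str]] )]] )] → [Ty [Base bool]]]

6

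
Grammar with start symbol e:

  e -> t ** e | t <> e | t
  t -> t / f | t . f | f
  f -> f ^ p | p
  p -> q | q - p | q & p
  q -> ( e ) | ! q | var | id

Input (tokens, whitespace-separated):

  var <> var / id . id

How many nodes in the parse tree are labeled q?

[e [t [f [p [q var]]]] <> [e [t [t [t [f [p [q var]]]] / [f [p [q id]]]] . [f [p [q id]]]]]]

4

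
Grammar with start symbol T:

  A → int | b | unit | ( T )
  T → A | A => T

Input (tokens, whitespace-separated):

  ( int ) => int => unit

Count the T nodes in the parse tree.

[T [A ( [T [A int]] )] => [T [A int] => [T [A unit]]]]

4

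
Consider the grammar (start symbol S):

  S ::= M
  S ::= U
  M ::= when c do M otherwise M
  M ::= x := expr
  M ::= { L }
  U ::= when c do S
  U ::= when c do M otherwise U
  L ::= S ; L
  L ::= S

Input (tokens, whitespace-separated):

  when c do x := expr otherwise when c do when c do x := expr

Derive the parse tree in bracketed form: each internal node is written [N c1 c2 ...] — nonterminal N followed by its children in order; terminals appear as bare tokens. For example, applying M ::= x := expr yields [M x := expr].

[S [U when c do [M x := expr] otherwise [U when c do [S [U when c do [S [M x := expr]]]]]]]

S
U
when c do M otherwise U
when c do x := expr otherwise U
when c do x := expr otherwise when c do S
when c do x := expr otherwise when c do U
when c do x := expr otherwise when c do when c do S
when c do x := expr otherwise when c do when c do M
when c do x := expr otherwise when c do when c do x := expr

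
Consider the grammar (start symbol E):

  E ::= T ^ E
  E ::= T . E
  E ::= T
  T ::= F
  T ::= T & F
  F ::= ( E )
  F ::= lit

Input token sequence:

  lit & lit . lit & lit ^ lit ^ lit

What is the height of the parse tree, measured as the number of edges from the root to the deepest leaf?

[E [T [T [F lit]] & [F lit]] . [E [T [T [F lit]] & [F lit]] ^ [E [T [F lit]] ^ [E [T [F lit]]]]]]

6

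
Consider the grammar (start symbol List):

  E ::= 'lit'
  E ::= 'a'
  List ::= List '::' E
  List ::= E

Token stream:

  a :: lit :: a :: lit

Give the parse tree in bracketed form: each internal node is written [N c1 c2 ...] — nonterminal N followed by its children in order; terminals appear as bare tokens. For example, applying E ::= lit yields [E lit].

[List [List [List [List [E a]] :: [E lit]] :: [E a]] :: [E lit]]

List
List :: E
List :: E :: E
List :: E :: E :: E
E :: E :: E :: E
a :: E :: E :: E
a :: lit :: E :: E
a :: lit :: a :: E
a :: lit :: a :: lit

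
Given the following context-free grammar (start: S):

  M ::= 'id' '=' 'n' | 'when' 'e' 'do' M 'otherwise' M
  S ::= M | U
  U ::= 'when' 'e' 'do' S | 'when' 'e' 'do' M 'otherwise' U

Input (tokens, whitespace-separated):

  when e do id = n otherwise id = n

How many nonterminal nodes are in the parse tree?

4

[S [M when e do [M id = n] otherwise [M id = n]]]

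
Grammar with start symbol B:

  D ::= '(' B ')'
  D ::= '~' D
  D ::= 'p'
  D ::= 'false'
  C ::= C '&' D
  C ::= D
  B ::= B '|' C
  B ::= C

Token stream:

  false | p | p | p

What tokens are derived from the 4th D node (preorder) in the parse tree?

[B [B [B [B [C [D false]]] | [C [D p]]] | [C [D p]]] | [C [D p]]]

p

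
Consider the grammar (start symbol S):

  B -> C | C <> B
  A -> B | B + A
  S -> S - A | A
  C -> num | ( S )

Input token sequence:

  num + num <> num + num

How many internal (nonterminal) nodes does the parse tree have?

[S [A [B [C num]] + [A [B [C num] <> [B [C num]]] + [A [B [C num]]]]]]

12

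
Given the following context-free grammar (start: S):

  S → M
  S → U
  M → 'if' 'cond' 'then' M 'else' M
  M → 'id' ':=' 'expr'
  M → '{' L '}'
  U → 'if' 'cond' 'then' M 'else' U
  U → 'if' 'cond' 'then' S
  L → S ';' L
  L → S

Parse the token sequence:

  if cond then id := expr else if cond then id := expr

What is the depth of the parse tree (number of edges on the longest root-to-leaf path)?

[S [U if cond then [M id := expr] else [U if cond then [S [M id := expr]]]]]

5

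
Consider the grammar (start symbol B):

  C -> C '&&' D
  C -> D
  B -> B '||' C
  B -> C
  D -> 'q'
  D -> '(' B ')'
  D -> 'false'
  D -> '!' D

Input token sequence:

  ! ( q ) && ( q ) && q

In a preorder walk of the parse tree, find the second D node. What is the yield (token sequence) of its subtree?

[B [C [C [C [D ! [D ( [B [C [D q]]] )]]] && [D ( [B [C [D q]]] )]] && [D q]]]

( q )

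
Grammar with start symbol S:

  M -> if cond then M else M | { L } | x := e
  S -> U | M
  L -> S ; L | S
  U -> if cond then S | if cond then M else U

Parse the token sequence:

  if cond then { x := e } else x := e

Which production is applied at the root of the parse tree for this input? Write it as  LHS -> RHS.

[S [M if cond then [M { [L [S [M x := e]]] }] else [M x := e]]]

S -> M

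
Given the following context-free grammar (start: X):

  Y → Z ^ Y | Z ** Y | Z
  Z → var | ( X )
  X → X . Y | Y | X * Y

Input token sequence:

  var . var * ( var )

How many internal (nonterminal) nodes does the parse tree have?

12

[X [X [X [Y [Z var]]] . [Y [Z var]]] * [Y [Z ( [X [Y [Z var]]] )]]]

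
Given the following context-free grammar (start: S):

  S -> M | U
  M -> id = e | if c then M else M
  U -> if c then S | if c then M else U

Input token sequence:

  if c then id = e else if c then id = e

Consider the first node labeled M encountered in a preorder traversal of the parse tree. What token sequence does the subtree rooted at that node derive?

[S [U if c then [M id = e] else [U if c then [S [M id = e]]]]]

id = e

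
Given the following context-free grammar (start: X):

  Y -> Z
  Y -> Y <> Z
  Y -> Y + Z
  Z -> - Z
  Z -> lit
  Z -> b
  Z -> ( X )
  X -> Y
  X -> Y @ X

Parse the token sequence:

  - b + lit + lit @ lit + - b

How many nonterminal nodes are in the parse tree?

[X [Y [Y [Y [Z - [Z b]]] + [Z lit]] + [Z lit]] @ [X [Y [Y [Z lit]] + [Z - [Z b]]]]]

14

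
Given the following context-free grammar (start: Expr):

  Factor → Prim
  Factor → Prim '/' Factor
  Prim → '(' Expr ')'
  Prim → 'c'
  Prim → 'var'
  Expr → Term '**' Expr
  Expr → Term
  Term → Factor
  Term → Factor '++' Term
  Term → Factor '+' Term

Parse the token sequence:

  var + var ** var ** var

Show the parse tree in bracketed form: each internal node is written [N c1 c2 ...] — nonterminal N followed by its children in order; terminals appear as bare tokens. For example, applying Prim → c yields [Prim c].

[Expr [Term [Factor [Prim var]] + [Term [Factor [Prim var]]]] ** [Expr [Term [Factor [Prim var]]] ** [Expr [Term [Factor [Prim var]]]]]]

Expr
Term ** Expr
Factor + Term ** Expr
Prim + Term ** Expr
var + Term ** Expr
var + Factor ** Expr
var + Prim ** Expr
var + var ** Expr
var + var ** Term ** Expr
var + var ** Factor ** Expr
var + var ** Prim ** Expr
var + var ** var ** Expr
var + var ** var ** Term
var + var ** var ** Factor
var + var ** var ** Prim
var + var ** var ** var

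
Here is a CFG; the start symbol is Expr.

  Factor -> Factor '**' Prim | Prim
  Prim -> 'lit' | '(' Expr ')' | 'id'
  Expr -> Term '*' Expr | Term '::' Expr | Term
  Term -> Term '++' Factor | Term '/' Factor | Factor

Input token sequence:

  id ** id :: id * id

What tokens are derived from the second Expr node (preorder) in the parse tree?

id * id

[Expr [Term [Factor [Factor [Prim id]] ** [Prim id]]] :: [Expr [Term [Factor [Prim id]]] * [Expr [Term [Factor [Prim id]]]]]]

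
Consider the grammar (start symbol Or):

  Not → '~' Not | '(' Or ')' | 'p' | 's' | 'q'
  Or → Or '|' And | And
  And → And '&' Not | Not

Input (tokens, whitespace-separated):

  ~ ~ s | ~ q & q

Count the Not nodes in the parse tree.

[Or [Or [And [Not ~ [Not ~ [Not s]]]]] | [And [And [Not ~ [Not q]]] & [Not q]]]

6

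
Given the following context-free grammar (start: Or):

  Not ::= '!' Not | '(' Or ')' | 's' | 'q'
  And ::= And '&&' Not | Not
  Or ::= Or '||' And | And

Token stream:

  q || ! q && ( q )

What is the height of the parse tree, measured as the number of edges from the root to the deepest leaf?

[Or [Or [And [Not q]]] || [And [And [Not ! [Not q]]] && [Not ( [Or [And [Not q]]] )]]]

6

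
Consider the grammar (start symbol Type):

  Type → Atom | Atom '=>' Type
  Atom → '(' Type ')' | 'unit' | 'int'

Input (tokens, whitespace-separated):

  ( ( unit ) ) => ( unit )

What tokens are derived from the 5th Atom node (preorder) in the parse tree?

unit

[Type [Atom ( [Type [Atom ( [Type [Atom unit]] )]] )] => [Type [Atom ( [Type [Atom unit]] )]]]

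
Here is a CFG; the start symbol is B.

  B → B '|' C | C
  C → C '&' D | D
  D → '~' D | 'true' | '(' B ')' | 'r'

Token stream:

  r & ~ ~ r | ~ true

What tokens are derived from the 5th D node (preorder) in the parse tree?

~ true

[B [B [C [C [D r]] & [D ~ [D ~ [D r]]]]] | [C [D ~ [D true]]]]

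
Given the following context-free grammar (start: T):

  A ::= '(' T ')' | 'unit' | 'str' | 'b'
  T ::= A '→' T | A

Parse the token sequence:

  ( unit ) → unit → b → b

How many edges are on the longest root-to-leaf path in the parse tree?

5

[T [A ( [T [A unit]] )] → [T [A unit] → [T [A b] → [T [A b]]]]]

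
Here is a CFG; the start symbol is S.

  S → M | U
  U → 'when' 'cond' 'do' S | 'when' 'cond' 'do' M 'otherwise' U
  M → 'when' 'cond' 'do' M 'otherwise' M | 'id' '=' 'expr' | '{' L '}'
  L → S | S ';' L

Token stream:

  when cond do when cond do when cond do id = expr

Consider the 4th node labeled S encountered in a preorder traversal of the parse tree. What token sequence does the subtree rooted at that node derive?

[S [U when cond do [S [U when cond do [S [U when cond do [S [M id = expr]]]]]]]]

id = expr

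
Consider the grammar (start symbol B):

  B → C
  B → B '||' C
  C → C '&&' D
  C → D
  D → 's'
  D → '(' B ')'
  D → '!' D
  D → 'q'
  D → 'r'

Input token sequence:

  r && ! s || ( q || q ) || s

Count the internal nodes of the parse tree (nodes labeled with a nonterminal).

[B [B [B [C [C [D r]] && [D ! [D s]]]] || [C [D ( [B [B [C [D q]]] || [C [D q]]] )]]] || [C [D s]]]

18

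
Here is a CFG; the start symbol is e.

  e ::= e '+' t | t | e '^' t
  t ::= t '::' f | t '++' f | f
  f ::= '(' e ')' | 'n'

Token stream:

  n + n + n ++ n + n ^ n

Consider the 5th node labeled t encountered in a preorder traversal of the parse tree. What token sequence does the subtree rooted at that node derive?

[e [e [e [e [e [t [f n]]] + [t [f n]]] + [t [t [f n]] ++ [f n]]] + [t [f n]]] ^ [t [f n]]]

n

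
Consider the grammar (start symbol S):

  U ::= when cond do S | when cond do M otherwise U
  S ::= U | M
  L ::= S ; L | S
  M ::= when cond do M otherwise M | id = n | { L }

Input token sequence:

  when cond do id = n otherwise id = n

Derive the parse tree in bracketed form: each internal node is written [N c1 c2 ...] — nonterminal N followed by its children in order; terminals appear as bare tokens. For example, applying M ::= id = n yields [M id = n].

[S [M when cond do [M id = n] otherwise [M id = n]]]

S
M
when cond do M otherwise M
when cond do id = n otherwise M
when cond do id = n otherwise id = n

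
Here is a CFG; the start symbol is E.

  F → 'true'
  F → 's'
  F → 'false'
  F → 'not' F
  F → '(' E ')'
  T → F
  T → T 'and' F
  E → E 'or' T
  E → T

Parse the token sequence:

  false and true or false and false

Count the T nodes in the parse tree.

4

[E [E [T [T [F false]] and [F true]]] or [T [T [F false]] and [F false]]]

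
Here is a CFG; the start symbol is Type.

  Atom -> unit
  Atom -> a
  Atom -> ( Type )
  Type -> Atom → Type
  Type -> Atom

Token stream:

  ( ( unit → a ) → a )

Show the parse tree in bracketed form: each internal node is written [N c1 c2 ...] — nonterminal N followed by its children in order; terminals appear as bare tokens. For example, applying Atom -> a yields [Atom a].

Type
Atom
( Type )
( Atom → Type )
( ( Type ) → Type )
( ( Atom → Type ) → Type )
( ( unit → Type ) → Type )
( ( unit → Atom ) → Type )
( ( unit → a ) → Type )
( ( unit → a ) → Atom )
( ( unit → a ) → a )

[Type [Atom ( [Type [Atom ( [Type [Atom unit] → [Type [Atom a]]] )] → [Type [Atom a]]] )]]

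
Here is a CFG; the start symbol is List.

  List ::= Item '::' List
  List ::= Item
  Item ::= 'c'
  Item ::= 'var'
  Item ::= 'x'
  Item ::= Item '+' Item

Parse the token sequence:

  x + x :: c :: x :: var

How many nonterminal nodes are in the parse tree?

[List [Item [Item x] + [Item x]] :: [List [Item c] :: [List [Item x] :: [List [Item var]]]]]

10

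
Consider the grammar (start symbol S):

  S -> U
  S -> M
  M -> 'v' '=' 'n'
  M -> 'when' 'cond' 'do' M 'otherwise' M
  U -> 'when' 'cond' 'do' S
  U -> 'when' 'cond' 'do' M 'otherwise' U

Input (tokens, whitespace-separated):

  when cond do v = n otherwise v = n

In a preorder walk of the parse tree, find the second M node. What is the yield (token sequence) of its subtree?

v = n

[S [M when cond do [M v = n] otherwise [M v = n]]]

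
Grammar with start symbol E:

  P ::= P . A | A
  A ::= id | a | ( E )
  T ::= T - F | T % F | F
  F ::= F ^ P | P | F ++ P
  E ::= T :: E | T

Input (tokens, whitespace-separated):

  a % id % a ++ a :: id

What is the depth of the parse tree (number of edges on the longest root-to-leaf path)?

7

[E [T [T [T [F [P [A a]]]] % [F [P [A id]]]] % [F [F [P [A a]]] ++ [P [A a]]]] :: [E [T [F [P [A id]]]]]]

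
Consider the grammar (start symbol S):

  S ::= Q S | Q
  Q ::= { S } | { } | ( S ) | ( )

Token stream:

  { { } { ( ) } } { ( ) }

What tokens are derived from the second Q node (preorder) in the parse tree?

[S [Q { [S [Q { }] [S [Q { [S [Q ( )]] }]]] }] [S [Q { [S [Q ( )]] }]]]

{ }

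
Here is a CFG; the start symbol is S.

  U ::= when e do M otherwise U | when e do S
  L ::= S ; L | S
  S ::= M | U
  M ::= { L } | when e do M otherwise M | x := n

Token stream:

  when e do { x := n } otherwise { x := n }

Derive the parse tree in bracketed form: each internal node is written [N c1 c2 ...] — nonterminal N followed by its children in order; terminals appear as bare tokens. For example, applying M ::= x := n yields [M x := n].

[S [M when e do [M { [L [S [M x := n]]] }] otherwise [M { [L [S [M x := n]]] }]]]

S
M
when e do M otherwise M
when e do { L } otherwise M
when e do { S } otherwise M
when e do { M } otherwise M
when e do { x := n } otherwise M
when e do { x := n } otherwise { L }
when e do { x := n } otherwise { S }
when e do { x := n } otherwise { M }
when e do { x := n } otherwise { x := n }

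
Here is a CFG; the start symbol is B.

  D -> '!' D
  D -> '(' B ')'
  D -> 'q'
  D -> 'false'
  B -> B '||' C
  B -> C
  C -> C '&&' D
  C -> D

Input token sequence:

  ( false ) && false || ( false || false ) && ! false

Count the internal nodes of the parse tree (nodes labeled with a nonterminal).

20

[B [B [C [C [D ( [B [C [D false]]] )]] && [D false]]] || [C [C [D ( [B [B [C [D false]]] || [C [D false]]] )]] && [D ! [D false]]]]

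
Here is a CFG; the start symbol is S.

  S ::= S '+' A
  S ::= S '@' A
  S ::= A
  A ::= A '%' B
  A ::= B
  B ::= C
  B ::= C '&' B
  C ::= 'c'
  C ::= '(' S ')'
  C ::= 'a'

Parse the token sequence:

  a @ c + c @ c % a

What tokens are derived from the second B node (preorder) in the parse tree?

[S [S [S [S [A [B [C a]]]] @ [A [B [C c]]]] + [A [B [C c]]]] @ [A [A [B [C c]]] % [B [C a]]]]

c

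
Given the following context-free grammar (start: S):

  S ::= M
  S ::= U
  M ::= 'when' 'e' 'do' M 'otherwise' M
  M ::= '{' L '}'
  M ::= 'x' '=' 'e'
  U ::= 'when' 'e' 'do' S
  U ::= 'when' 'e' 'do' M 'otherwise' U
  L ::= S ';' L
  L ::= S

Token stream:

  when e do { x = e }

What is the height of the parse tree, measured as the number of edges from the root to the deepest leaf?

[S [U when e do [S [M { [L [S [M x = e]]] }]]]]

7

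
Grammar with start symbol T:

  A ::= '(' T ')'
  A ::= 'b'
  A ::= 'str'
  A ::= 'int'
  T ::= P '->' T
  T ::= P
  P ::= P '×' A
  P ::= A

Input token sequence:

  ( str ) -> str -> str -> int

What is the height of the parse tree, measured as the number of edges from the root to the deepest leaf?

6

[T [P [A ( [T [P [A str]]] )]] -> [T [P [A str]] -> [T [P [A str]] -> [T [P [A int]]]]]]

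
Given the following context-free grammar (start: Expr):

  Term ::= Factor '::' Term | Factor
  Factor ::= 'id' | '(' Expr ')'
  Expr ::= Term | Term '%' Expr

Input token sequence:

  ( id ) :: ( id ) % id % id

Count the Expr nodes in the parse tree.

[Expr [Term [Factor ( [Expr [Term [Factor id]]] )] :: [Term [Factor ( [Expr [Term [Factor id]]] )]]] % [Expr [Term [Factor id]] % [Expr [Term [Factor id]]]]]

5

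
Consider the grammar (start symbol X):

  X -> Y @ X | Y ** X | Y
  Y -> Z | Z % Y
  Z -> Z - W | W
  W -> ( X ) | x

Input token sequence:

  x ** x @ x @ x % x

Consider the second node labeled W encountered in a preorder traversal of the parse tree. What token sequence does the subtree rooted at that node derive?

[X [Y [Z [W x]]] ** [X [Y [Z [W x]]] @ [X [Y [Z [W x]]] @ [X [Y [Z [W x]] % [Y [Z [W x]]]]]]]]

x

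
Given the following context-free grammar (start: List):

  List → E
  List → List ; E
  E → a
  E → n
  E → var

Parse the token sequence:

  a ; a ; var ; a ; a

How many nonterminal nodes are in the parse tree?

[List [List [List [List [List [E a]] ; [E a]] ; [E var]] ; [E a]] ; [E a]]

10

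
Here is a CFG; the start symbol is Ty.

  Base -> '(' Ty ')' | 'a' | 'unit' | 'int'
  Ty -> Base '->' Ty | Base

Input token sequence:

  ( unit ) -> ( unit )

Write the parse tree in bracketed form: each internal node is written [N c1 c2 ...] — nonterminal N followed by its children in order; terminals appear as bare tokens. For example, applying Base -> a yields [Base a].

Ty
Base -> Ty
( Ty ) -> Ty
( Base ) -> Ty
( unit ) -> Ty
( unit ) -> Base
( unit ) -> ( Ty )
( unit ) -> ( Base )
( unit ) -> ( unit )

[Ty [Base ( [Ty [Base unit]] )] -> [Ty [Base ( [Ty [Base unit]] )]]]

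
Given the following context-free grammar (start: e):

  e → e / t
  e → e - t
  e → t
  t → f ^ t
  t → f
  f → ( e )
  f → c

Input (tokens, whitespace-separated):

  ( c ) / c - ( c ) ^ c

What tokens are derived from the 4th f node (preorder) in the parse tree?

[e [e [e [t [f ( [e [t [f c]]] )]]] / [t [f c]]] - [t [f ( [e [t [f c]]] )] ^ [t [f c]]]]

( c )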